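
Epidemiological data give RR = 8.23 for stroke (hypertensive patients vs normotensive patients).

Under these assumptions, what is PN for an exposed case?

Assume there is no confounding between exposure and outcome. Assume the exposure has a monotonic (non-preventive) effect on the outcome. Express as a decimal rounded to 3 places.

PN ≈ 0.878

Under exogeneity and monotonicity, PN = (RR − 1) / RR = 1 − 1/RR.
PN = (8.23 − 1) / 8.23 = 7.23 / 8.23 ≈ 0.8785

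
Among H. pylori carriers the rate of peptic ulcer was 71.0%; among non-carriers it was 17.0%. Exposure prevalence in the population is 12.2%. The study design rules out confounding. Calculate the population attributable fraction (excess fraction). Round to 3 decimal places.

p₁ = 0.71, p₀ = 0.17.
Overall risk P(Y=1) = π·p₁ + (1−π)·p₀ = 0.122×0.71 + 0.878×0.17 = 0.23588.
Under exogeneity, PAF = [P(Y=1) − p₀] / P(Y=1).
PAF = (0.23588 − 0.17) / 0.23588 ≈ 0.2793

PAF ≈ 0.279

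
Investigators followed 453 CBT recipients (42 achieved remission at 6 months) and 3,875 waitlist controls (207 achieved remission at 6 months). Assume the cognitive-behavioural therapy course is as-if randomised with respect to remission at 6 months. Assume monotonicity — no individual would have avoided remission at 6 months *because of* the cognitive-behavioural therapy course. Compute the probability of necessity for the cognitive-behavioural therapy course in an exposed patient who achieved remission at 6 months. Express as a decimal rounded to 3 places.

PN ≈ 0.424

p₁ = P(outcome | exposed) = 42/453 = 0.092715
p₀ = P(outcome | unexposed) = 207/3875 = 0.053419
Under exogeneity and monotonicity, PN = (p₁ − p₀) / p₁.
PN = (0.092715 − 0.053419) / 0.092715 = 0.039296 / 0.092715 ≈ 0.4238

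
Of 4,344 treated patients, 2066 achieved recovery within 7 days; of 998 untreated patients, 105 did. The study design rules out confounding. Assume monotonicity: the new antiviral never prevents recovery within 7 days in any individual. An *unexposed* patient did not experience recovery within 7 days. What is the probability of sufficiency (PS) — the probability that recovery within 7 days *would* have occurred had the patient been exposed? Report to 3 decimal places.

PS ≈ 0.414

p₁ = P(outcome | exposed) = 2066/4344 = 0.4756
p₀ = P(outcome | unexposed) = 105/998 = 0.10521
Under exogeneity and monotonicity, PS = (p₁ − p₀) / (1 − p₀).
PS = (0.4756 − 0.10521) / (1 − 0.10521) = 0.37039 / 0.89479 ≈ 0.4139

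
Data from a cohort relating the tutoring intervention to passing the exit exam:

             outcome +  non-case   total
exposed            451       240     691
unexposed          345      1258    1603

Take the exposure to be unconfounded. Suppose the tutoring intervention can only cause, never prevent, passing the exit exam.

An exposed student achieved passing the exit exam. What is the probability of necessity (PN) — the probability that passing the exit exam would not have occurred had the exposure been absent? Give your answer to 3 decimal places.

p₁ = P(outcome | exposed) = 451/691 = 0.65268
p₀ = P(outcome | unexposed) = 345/1603 = 0.21522
Under exogeneity and monotonicity, PN = (p₁ − p₀) / p₁.
PN = (0.65268 − 0.21522) / 0.65268 = 0.43746 / 0.65268 ≈ 0.6702

PN ≈ 0.670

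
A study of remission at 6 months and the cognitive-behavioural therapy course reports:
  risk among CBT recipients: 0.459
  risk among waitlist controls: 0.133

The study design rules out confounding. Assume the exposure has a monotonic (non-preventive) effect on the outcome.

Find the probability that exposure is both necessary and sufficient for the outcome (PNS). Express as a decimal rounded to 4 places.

Let p₁ = 0.459, p₀ = 0.133.
Under exogeneity and monotonicity, PNS = p₁ − p₀.
PNS = 0.459 − 0.133 = 0.326

PNS ≈ 0.3260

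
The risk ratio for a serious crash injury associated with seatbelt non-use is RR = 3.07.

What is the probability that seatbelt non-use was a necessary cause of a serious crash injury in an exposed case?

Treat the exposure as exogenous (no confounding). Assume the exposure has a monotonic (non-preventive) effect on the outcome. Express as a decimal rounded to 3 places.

Under exogeneity and monotonicity, PN = (RR − 1) / RR = 1 − 1/RR.
PN = (3.07 − 1) / 3.07 = 2.07 / 3.07 ≈ 0.6743

PN ≈ 0.674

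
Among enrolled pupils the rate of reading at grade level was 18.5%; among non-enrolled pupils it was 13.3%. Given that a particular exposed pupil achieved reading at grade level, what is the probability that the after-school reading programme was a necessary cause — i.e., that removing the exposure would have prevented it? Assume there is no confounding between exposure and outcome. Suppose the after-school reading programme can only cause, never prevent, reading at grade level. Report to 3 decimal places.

p₁ = 0.185, p₀ = 0.133.
Under exogeneity and monotonicity, PN = (p₁ − p₀) / p₁.
PN = (0.185 − 0.133) / 0.185 = 0.052 / 0.185 ≈ 0.2811

PN ≈ 0.281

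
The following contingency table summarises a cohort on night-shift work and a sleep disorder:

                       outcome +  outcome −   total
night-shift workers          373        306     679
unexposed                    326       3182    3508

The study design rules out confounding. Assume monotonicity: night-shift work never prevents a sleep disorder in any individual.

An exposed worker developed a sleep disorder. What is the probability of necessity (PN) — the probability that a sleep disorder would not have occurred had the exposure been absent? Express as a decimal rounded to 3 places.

PN ≈ 0.831

p₁ = P(outcome | exposed) = 373/679 = 0.54934
p₀ = P(outcome | unexposed) = 326/3508 = 0.09293
Under exogeneity and monotonicity, PN = (p₁ − p₀)/p₁.
PN = (0.54934 − 0.09293) / 0.54934 ≈ 0.8308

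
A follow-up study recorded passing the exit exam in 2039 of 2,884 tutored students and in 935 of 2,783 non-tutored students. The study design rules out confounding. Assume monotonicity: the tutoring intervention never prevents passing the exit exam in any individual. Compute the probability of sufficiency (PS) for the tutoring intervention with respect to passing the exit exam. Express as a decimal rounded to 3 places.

PS ≈ 0.559

p₁ = P(outcome | exposed) = 2039/2884 = 0.707
p₀ = P(outcome | unexposed) = 935/2783 = 0.33597
Under exogeneity and monotonicity, PS = (p₁ − p₀) / (1 − p₀).
PS = (0.707 − 0.33597) / (1 − 0.33597) = 0.37104 / 0.66403 ≈ 0.5588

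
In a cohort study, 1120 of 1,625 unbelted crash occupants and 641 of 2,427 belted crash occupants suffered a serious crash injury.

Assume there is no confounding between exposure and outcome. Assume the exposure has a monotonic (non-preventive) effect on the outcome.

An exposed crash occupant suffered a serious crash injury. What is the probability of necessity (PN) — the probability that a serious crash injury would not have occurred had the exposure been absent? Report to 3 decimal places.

p₁ = P(outcome | exposed) = 1120/1625 = 0.68923
p₀ = P(outcome | unexposed) = 641/2427 = 0.26411
Under exogeneity and monotonicity, PN = (p₁ − p₀) / p₁.
PN = (0.68923 − 0.26411) / 0.68923 = 0.42512 / 0.68923 ≈ 0.6168

PN ≈ 0.617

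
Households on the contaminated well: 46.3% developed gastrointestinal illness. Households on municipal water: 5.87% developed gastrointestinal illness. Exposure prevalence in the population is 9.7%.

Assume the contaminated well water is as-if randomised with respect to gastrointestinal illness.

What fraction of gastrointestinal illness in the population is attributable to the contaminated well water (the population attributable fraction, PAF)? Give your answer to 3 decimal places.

p₁ = 0.463, p₀ = 0.0587.
Overall risk P(Y=1) = π·p₁ + (1−π)·p₀ = 0.097×0.463 + 0.903×0.0587 = 0.097917.
Under exogeneity, PAF = [P(Y=1) − p₀] / P(Y=1).
PAF = (0.097917 − 0.0587) / 0.097917 ≈ 0.4005

PAF ≈ 0.401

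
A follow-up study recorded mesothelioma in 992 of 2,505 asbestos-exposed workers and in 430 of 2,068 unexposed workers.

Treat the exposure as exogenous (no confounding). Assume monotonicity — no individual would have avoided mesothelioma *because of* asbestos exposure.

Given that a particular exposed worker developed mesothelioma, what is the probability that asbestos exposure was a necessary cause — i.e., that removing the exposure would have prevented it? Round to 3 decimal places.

PN ≈ 0.475

p₁ = P(outcome | exposed) = 992/2505 = 0.39601
p₀ = P(outcome | unexposed) = 430/2068 = 0.20793
Under exogeneity and monotonicity, PN = (p₁ − p₀) / p₁.
PN = (0.39601 − 0.20793) / 0.39601 = 0.18808 / 0.39601 ≈ 0.4749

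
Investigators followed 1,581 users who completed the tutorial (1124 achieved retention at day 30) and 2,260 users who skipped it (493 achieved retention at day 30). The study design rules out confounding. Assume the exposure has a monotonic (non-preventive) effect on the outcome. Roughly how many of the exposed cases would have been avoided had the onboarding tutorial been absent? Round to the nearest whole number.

about 779 cases

p₁ = P(outcome | exposed) = 1124/1581 = 0.71094
p₀ = P(outcome | unexposed) = 493/2260 = 0.21814
PN = (p₁ − p₀)/p₁ = (0.71094 − 0.21814) / 0.71094 ≈ 0.69317.
Attributable cases ≈ PN × (exposed cases) = 0.69317 × 1124 ≈ 779.12.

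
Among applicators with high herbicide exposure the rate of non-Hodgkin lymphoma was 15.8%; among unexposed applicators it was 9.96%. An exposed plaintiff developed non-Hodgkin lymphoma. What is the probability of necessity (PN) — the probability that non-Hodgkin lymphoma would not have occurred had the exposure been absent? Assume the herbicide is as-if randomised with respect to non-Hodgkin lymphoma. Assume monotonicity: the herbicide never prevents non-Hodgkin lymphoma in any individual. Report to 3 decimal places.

PN ≈ 0.370

p₁ = 0.158, p₀ = 0.0996.
Under exogeneity and monotonicity, PN = (p₁ − p₀) / p₁.
PN = (0.158 − 0.0996) / 0.158 = 0.0584 / 0.158 ≈ 0.3696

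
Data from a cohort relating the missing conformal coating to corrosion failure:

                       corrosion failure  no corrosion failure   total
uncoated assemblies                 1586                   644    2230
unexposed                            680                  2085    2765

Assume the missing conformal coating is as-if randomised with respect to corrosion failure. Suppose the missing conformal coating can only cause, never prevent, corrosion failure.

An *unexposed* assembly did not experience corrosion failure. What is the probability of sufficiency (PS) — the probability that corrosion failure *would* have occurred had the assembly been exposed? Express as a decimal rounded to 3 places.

PS ≈ 0.617

p₁ = P(outcome | exposed) = 1586/2230 = 0.71121
p₀ = P(outcome | unexposed) = 680/2765 = 0.24593
Under exogeneity and monotonicity, PS = (p₁ − p₀) / (1 − p₀).
PS = (0.71121 − 0.24593) / (1 − 0.24593) = 0.46528 / 0.75407 ≈ 0.6170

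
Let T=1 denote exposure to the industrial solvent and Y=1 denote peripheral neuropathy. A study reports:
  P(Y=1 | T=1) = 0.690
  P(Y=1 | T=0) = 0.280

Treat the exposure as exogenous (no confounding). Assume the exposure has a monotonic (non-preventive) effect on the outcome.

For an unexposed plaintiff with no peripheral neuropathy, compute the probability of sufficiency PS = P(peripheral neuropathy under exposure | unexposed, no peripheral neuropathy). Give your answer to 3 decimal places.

PS ≈ 0.569

Let p₁ = 0.69, p₀ = 0.28.
Under exogeneity and monotonicity, PS = (p₁ − p₀) / (1 − p₀).
PS = (0.69 − 0.28) / (1 − 0.28) = 0.41 / 0.72 ≈ 0.5694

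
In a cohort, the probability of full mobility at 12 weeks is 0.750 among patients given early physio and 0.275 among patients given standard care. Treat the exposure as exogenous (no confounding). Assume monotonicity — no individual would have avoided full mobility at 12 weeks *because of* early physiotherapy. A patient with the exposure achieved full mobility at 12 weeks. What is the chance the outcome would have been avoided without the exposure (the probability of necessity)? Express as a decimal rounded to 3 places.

PN ≈ 0.633

Let p₁ = 0.75, p₀ = 0.275.
Under exogeneity and monotonicity, PN = (p₁ − p₀) / p₁.
PN = (0.75 − 0.275) / 0.75 = 0.475 / 0.75 ≈ 0.6333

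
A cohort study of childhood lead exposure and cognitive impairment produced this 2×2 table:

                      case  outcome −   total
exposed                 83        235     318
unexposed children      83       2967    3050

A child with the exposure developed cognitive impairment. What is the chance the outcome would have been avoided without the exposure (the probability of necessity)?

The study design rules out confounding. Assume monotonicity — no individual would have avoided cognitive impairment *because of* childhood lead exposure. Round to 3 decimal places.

PN ≈ 0.896

p₁ = P(outcome | exposed) = 83/318 = 0.26101
p₀ = P(outcome | unexposed) = 83/3050 = 0.027213
Under exogeneity and monotonicity, PN = (p₁ − p₀) / p₁.
PN = (0.26101 − 0.027213) / 0.26101 = 0.23379 / 0.26101 ≈ 0.8957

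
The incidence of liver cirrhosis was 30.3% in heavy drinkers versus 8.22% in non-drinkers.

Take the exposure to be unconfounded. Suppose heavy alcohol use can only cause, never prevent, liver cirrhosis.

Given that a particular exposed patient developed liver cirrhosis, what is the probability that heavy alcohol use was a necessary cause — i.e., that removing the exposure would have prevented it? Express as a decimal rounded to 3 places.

PN ≈ 0.729

p₁ = 0.303, p₀ = 0.0822.
Under exogeneity and monotonicity, PN = (p₁ − p₀) / p₁.
PN = (0.303 − 0.0822) / 0.303 = 0.2208 / 0.303 ≈ 0.7287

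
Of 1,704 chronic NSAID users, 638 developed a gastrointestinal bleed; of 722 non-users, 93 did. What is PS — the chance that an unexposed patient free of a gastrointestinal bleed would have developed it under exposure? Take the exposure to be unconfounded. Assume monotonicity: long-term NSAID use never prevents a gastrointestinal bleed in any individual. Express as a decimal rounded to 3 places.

p₁ = P(outcome | exposed) = 638/1704 = 0.37441
p₀ = P(outcome | unexposed) = 93/722 = 0.12881
Under exogeneity and monotonicity, PS = (p₁ − p₀) / (1 − p₀).
PS = (0.37441 − 0.12881) / (1 − 0.12881) = 0.2456 / 0.87119 ≈ 0.2819

PS ≈ 0.282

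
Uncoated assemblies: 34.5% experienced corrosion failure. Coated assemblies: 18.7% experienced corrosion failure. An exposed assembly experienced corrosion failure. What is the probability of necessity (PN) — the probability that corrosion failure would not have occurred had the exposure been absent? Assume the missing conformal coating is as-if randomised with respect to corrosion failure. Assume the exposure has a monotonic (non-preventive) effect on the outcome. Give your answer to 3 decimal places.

p₁ = 0.345, p₀ = 0.187.
Under exogeneity and monotonicity, PN = (p₁ − p₀) / p₁.
PN = (0.345 − 0.187) / 0.345 = 0.158 / 0.345 ≈ 0.4580

PN ≈ 0.458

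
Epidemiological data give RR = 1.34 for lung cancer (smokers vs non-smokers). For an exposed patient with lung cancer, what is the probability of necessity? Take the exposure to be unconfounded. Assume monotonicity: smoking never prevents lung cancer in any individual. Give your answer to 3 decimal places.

Under exogeneity and monotonicity, PN = (RR − 1) / RR = 1 − 1/RR.
PN = (1.34 − 1) / 1.34 = 0.34 / 1.34 ≈ 0.2537

PN ≈ 0.254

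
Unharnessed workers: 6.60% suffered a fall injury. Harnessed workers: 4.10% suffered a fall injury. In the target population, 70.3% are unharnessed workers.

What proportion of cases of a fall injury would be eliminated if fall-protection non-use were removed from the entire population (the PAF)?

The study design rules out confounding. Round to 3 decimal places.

p₁ = 0.066, p₀ = 0.041.
Overall risk P(Y=1) = π·p₁ + (1−π)·p₀ = 0.703×0.066 + 0.297×0.041 = 0.058575.
Under exogeneity, PAF = [P(Y=1) − p₀] / P(Y=1).
PAF = (0.058575 − 0.041) / 0.058575 ≈ 0.3000

PAF ≈ 0.300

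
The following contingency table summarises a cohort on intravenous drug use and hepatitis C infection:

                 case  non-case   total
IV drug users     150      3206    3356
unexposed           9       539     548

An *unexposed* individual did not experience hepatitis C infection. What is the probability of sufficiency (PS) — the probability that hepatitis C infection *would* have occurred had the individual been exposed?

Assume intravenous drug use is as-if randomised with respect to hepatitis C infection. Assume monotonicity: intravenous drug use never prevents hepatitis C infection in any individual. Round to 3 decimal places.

PS ≈ 0.029

p₁ = P(outcome | exposed) = 150/3356 = 0.044696
p₀ = P(outcome | unexposed) = 9/548 = 0.016423
Under exogeneity and monotonicity, PS = (p₁ − p₀) / (1 − p₀).
PS = (0.044696 − 0.016423) / (1 − 0.016423) = 0.028273 / 0.98358 ≈ 0.0287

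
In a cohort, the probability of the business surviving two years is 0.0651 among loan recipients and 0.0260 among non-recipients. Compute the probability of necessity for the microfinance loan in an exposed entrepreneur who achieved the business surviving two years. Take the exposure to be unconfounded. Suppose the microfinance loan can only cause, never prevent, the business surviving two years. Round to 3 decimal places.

Let p₁ = 0.0651, p₀ = 0.026.
Under exogeneity and monotonicity, PN = (p₁ − p₀) / p₁.
PN = (0.0651 − 0.026) / 0.0651 = 0.0391 / 0.0651 ≈ 0.6006

PN ≈ 0.601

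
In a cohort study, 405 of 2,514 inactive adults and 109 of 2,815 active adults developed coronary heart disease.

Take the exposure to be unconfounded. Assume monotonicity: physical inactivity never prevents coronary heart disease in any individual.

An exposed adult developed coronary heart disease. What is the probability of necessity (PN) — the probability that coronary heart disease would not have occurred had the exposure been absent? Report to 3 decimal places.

PN ≈ 0.760

p₁ = P(outcome | exposed) = 405/2514 = 0.1611
p₀ = P(outcome | unexposed) = 109/2815 = 0.038721
Under exogeneity and monotonicity, PN = (p₁ − p₀) / p₁.
PN = (0.1611 − 0.038721) / 0.1611 = 0.12238 / 0.1611 ≈ 0.7596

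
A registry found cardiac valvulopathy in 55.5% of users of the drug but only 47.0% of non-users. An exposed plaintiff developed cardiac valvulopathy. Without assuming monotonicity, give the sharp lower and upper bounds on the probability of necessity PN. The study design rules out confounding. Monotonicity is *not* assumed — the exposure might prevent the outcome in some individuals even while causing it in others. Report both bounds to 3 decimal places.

p₁ = 0.555, p₀ = 0.47.
Under exogeneity alone the bounds on PN are max{0,(p₁−p₀)/p₁} ≤ PN ≤ min{1,(1−p₀)/p₁}.
  lower = (p₁ − p₀)/p₁ = 0.085 / 0.555 ≈ 0.1532
  upper = min{1, (1 − p₀)/p₁} = 0.53 / 0.555 ≈ 0.9550

0.153 ≤ PN ≤ 0.955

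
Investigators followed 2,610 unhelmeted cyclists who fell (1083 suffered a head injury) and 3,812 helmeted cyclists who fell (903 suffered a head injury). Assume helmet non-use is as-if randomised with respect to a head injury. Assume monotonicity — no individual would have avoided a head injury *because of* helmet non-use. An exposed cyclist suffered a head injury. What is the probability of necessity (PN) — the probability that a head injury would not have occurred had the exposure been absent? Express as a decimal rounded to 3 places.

p₁ = P(outcome | exposed) = 1083/2610 = 0.41494
p₀ = P(outcome | unexposed) = 903/3812 = 0.23688
Under exogeneity and monotonicity, PN = (p₁ − p₀) / p₁.
PN = (0.41494 − 0.23688) / 0.41494 = 0.17806 / 0.41494 ≈ 0.4291

PN ≈ 0.429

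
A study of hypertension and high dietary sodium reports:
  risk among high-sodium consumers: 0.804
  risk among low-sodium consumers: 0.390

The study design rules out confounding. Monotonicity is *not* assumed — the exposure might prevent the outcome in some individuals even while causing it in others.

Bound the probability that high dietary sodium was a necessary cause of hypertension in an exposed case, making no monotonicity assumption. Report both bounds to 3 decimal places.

Let p₁ = 0.804, p₀ = 0.39.
Under exogeneity alone the bounds on PN are max{0,(p₁−p₀)/p₁} ≤ PN ≤ min{1,(1−p₀)/p₁}.
  lower = (p₁ − p₀)/p₁ = 0.414 / 0.804 ≈ 0.5149
  upper = min{1, (1 − p₀)/p₁} = 0.61 / 0.804 ≈ 0.7587

0.515 ≤ PN ≤ 0.759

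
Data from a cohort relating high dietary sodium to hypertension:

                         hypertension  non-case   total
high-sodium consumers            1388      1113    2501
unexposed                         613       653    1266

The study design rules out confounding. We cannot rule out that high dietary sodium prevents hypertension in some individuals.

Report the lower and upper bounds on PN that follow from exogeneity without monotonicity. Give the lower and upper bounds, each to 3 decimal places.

0.128 ≤ PN ≤ 0.929

p₁ = P(outcome | exposed) = 1388/2501 = 0.55498
p₀ = P(outcome | unexposed) = 613/1266 = 0.4842
Under exogeneity alone the bounds on PN are max{0,(p₁−p₀)/p₁} ≤ PN ≤ min{1,(1−p₀)/p₁}.
  lower = (p₁ − p₀)/p₁ = 0.070776 / 0.55498 ≈ 0.1275
  upper = min{1, (1 − p₀)/p₁} = 0.5158 / 0.55498 ≈ 0.9294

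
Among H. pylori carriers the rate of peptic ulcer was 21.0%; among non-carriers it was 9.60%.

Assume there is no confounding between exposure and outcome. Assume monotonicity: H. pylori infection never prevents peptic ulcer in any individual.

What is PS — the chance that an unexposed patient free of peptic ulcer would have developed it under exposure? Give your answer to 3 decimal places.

p₁ = 0.21, p₀ = 0.096.
Under exogeneity and monotonicity, PS = (p₁ − p₀) / (1 − p₀).
PS = (0.21 − 0.096) / (1 − 0.096) = 0.114 / 0.904 ≈ 0.1261

PS ≈ 0.126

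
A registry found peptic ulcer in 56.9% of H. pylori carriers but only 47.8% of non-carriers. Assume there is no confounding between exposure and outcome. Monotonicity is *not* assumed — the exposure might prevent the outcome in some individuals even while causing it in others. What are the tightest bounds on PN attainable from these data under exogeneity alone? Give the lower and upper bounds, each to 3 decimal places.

0.160 ≤ PN ≤ 0.917

p₁ = 0.569, p₀ = 0.478.
Under exogeneity alone the bounds on PN are max{0,(p₁−p₀)/p₁} ≤ PN ≤ min{1,(1−p₀)/p₁}.
  lower = (p₁ − p₀)/p₁ = 0.091 / 0.569 ≈ 0.1599
  upper = min{1, (1 − p₀)/p₁} = 0.522 / 0.569 ≈ 0.9174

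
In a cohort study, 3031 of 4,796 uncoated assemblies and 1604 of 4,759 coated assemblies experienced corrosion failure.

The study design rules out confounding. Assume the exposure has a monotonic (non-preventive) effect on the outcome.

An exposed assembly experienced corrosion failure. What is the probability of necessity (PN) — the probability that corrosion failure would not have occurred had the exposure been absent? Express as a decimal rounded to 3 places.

p₁ = P(outcome | exposed) = 3031/4796 = 0.63198
p₀ = P(outcome | unexposed) = 1604/4759 = 0.33705
Under exogeneity and monotonicity, PN = (p₁ − p₀) / p₁.
PN = (0.63198 − 0.33705) / 0.63198 = 0.29494 / 0.63198 ≈ 0.4667

PN ≈ 0.467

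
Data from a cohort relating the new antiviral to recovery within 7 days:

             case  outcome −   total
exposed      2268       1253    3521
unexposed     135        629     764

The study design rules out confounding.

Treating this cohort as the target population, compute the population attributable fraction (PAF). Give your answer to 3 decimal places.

p₁ = P(outcome | exposed) = 2268/3521 = 0.64414
p₀ = P(outcome | unexposed) = 135/764 = 0.1767
Exposure prevalence π = 3521/4285 = 0.8217; overall risk P(Y=1) = 0.56079.
Under exogeneity, PAF = [P(Y=1) − p₀]/P(Y=1).
PAF = (0.56079 − 0.1767) / 0.56079 ≈ 0.6849

PAF ≈ 0.685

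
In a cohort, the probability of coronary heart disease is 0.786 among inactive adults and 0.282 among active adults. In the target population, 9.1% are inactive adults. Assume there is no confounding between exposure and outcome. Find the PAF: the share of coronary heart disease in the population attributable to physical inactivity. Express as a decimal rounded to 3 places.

PAF ≈ 0.140

Let p₁ = 0.786, p₀ = 0.282.
Overall risk P(Y=1) = π·p₁ + (1−π)·p₀ = 0.091×0.786 + 0.909×0.282 = 0.32786.
Under exogeneity, PAF = [P(Y=1) − p₀] / P(Y=1).
PAF = (0.32786 − 0.282) / 0.32786 ≈ 0.1399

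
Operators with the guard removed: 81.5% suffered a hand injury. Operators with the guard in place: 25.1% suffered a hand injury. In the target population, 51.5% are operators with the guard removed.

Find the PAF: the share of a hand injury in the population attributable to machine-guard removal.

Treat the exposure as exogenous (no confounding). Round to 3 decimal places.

p₁ = 0.815, p₀ = 0.251.
Overall risk P(Y=1) = π·p₁ + (1−π)·p₀ = 0.515×0.815 + 0.485×0.251 = 0.54146.
Under exogeneity, PAF = [P(Y=1) − p₀] / P(Y=1).
PAF = (0.54146 − 0.251) / 0.54146 ≈ 0.5364

PAF ≈ 0.536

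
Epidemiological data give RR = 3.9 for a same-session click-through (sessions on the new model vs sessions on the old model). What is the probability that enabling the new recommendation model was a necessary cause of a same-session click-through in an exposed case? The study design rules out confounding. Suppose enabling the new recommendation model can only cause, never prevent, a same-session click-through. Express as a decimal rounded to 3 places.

PN ≈ 0.744

Under exogeneity and monotonicity, PN = (RR − 1) / RR = 1 − 1/RR.
PN = (3.9 − 1) / 3.9 = 2.9 / 3.9 ≈ 0.7436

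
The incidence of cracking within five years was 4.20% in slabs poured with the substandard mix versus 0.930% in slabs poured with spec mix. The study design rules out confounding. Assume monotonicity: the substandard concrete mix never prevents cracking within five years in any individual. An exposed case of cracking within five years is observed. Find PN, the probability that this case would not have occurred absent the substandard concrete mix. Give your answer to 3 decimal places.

p₁ = 0.042, p₀ = 0.0093.
Under exogeneity and monotonicity, PN = (p₁ − p₀) / p₁.
PN = (0.042 − 0.0093) / 0.042 = 0.0327 / 0.042 ≈ 0.7786

PN ≈ 0.779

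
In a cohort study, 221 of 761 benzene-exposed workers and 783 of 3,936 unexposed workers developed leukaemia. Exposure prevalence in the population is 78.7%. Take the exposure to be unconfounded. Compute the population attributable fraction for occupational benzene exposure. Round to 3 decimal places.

PAF ≈ 0.266

p₁ = P(outcome | exposed) = 221/761 = 0.29041
p₀ = P(outcome | unexposed) = 783/3936 = 0.19893
Overall risk P(Y=1) = π·p₁ + (1−π)·p₀ = 0.787×0.29041 + 0.213×0.19893 = 0.27092.
Under exogeneity, PAF = [P(Y=1) − p₀] / P(Y=1).
PAF = (0.27092 − 0.19893) / 0.27092 ≈ 0.2657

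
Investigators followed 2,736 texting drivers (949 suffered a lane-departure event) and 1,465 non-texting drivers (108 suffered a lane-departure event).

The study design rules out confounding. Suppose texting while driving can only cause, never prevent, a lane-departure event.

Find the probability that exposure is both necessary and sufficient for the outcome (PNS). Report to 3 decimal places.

p₁ = P(outcome | exposed) = 949/2736 = 0.34686
p₀ = P(outcome | unexposed) = 108/1465 = 0.07372
Under exogeneity and monotonicity, PNS = p₁ − p₀.
PNS = 0.34686 − 0.07372 = 0.27314

PNS ≈ 0.273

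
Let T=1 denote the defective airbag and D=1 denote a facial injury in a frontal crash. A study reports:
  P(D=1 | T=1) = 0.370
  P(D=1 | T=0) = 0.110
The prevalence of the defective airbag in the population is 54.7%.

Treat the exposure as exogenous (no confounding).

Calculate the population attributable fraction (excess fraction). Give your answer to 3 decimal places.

PAF ≈ 0.564

Let p₁ = 0.37, p₀ = 0.11.
Overall risk P(Y=1) = π·p₁ + (1−π)·p₀ = 0.547×0.37 + 0.453×0.11 = 0.25222.
Under exogeneity, PAF = [P(Y=1) − p₀] / P(Y=1).
PAF = (0.25222 − 0.11) / 0.25222 ≈ 0.5639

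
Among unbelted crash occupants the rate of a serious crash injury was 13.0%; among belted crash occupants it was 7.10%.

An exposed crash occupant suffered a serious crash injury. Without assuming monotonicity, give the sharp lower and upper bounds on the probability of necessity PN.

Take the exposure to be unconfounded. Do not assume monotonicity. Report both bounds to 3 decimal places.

p₁ = 0.13, p₀ = 0.071.
Under exogeneity alone the bounds on PN are max{0,(p₁−p₀)/p₁} ≤ PN ≤ min{1,(1−p₀)/p₁}.
  lower = (p₁ − p₀)/p₁ = 0.059 / 0.13 ≈ 0.4538
  upper = min{1, (1 − p₀)/p₁} = 0.929 / 0.13 ≈ 7.1462 → capped at 1

0.454 ≤ PN ≤ 1.000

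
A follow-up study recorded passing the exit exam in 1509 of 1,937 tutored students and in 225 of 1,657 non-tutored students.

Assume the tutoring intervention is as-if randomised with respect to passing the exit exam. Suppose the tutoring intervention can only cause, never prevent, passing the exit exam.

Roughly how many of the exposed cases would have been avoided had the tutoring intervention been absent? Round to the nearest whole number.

p₁ = P(outcome | exposed) = 1509/1937 = 0.77904
p₀ = P(outcome | unexposed) = 225/1657 = 0.13579
PN = (p₁ − p₀)/p₁ = (0.77904 − 0.13579) / 0.77904 ≈ 0.82570.
Attributable cases ≈ PN × (exposed cases) = 0.82570 × 1509 ≈ 1245.98.

about 1246 cases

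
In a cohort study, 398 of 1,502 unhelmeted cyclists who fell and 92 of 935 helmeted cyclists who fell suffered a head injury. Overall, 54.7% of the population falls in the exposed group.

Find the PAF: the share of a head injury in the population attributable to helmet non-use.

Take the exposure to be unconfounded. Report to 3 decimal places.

p₁ = P(outcome | exposed) = 398/1502 = 0.26498
p₀ = P(outcome | unexposed) = 92/935 = 0.098396
Overall risk P(Y=1) = π·p₁ + (1−π)·p₀ = 0.547×0.26498 + 0.453×0.098396 = 0.18952.
Under exogeneity, PAF = [P(Y=1) − p₀] / P(Y=1).
PAF = (0.18952 − 0.098396) / 0.18952 ≈ 0.4808

PAF ≈ 0.481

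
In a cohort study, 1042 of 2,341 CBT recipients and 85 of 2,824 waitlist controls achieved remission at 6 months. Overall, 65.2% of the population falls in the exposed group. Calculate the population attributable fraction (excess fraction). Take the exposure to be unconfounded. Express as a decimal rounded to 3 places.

PAF ≈ 0.900

p₁ = P(outcome | exposed) = 1042/2341 = 0.44511
p₀ = P(outcome | unexposed) = 85/2824 = 0.030099
Overall risk P(Y=1) = π·p₁ + (1−π)·p₀ = 0.652×0.44511 + 0.348×0.030099 = 0.30069.
Under exogeneity, PAF = [P(Y=1) − p₀] / P(Y=1).
PAF = (0.30069 − 0.030099) / 0.30069 ≈ 0.8999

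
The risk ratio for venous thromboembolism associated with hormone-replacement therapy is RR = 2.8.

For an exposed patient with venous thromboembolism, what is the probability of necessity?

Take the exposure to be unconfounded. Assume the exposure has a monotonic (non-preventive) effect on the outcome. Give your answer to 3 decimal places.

PN ≈ 0.643

Under exogeneity and monotonicity, PN = (RR − 1) / RR = 1 − 1/RR.
PN = (2.8 − 1) / 2.8 = 1.8 / 2.8 ≈ 0.6429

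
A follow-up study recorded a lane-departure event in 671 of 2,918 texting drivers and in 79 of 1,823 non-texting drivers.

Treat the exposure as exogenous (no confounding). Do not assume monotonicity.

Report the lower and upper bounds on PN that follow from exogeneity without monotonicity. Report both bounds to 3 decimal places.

0.812 ≤ PN ≤ 1.000

p₁ = P(outcome | exposed) = 671/2918 = 0.22995
p₀ = P(outcome | unexposed) = 79/1823 = 0.043335
Under exogeneity alone the bounds on PN are max{0,(p₁−p₀)/p₁} ≤ PN ≤ min{1,(1−p₀)/p₁}.
  lower = (p₁ − p₀)/p₁ = 0.18662 / 0.22995 ≈ 0.8115
  upper = min{1, (1 − p₀)/p₁} = 0.95666 / 0.22995 ≈ 4.1603 → capped at 1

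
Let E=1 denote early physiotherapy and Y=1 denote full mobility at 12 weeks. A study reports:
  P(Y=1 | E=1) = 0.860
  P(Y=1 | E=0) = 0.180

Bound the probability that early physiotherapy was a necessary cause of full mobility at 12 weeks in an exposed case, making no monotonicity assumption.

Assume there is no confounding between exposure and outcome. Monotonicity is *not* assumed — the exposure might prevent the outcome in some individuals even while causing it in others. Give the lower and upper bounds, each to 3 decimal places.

Let p₁ = 0.86, p₀ = 0.18.
Under exogeneity alone the bounds on PN are max{0,(p₁−p₀)/p₁} ≤ PN ≤ min{1,(1−p₀)/p₁}.
  lower = (p₁ − p₀)/p₁ = 0.68 / 0.86 ≈ 0.7907
  upper = min{1, (1 − p₀)/p₁} = 0.82 / 0.86 ≈ 0.9535

0.791 ≤ PN ≤ 0.953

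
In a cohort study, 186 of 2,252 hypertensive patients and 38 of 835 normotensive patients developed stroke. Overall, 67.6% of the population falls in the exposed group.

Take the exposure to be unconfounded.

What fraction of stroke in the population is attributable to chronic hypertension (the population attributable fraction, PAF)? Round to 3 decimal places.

PAF ≈ 0.355

p₁ = P(outcome | exposed) = 186/2252 = 0.082593
p₀ = P(outcome | unexposed) = 38/835 = 0.045509
Overall risk P(Y=1) = π·p₁ + (1−π)·p₀ = 0.676×0.082593 + 0.324×0.045509 = 0.070578.
Under exogeneity, PAF = [P(Y=1) − p₀] / P(Y=1).
PAF = (0.070578 − 0.045509) / 0.070578 ≈ 0.3552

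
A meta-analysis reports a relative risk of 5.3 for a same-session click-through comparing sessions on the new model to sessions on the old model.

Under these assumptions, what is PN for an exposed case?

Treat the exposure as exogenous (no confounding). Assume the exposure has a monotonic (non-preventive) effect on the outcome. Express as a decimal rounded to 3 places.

PN ≈ 0.811

Under exogeneity and monotonicity, PN = (RR − 1) / RR = 1 − 1/RR.
PN = (5.3 − 1) / 5.3 = 4.3 / 5.3 ≈ 0.8113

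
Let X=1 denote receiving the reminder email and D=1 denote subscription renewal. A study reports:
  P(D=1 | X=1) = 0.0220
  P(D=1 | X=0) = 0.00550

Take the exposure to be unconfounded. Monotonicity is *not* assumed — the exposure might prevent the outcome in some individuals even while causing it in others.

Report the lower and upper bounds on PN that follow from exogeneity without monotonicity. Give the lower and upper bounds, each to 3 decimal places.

0.750 ≤ PN ≤ 1.000

Let p₁ = 0.022, p₀ = 0.0055.
Under exogeneity alone the bounds on PN are max{0,(p₁−p₀)/p₁} ≤ PN ≤ min{1,(1−p₀)/p₁}.
  lower = (p₁ − p₀)/p₁ = 0.0165 / 0.022 ≈ 0.7500
  upper = min{1, (1 − p₀)/p₁} = 0.9945 / 0.022 ≈ 45.2045 → capped at 1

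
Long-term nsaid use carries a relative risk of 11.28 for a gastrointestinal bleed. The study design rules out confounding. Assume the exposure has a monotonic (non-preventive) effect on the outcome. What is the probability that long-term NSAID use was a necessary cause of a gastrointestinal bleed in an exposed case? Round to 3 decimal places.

Under exogeneity and monotonicity, PN = (RR − 1) / RR = 1 − 1/RR.
PN = (11.28 − 1) / 11.28 = 10.28 / 11.28 ≈ 0.9113

PN ≈ 0.911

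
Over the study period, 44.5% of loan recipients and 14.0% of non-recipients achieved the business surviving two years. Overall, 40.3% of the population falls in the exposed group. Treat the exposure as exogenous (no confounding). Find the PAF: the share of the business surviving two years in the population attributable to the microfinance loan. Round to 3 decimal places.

PAF ≈ 0.468

p₁ = 0.445, p₀ = 0.14.
Overall risk P(Y=1) = π·p₁ + (1−π)·p₀ = 0.403×0.445 + 0.597×0.14 = 0.26292.
Under exogeneity, PAF = [P(Y=1) − p₀] / P(Y=1).
PAF = (0.26292 − 0.14) / 0.26292 ≈ 0.4675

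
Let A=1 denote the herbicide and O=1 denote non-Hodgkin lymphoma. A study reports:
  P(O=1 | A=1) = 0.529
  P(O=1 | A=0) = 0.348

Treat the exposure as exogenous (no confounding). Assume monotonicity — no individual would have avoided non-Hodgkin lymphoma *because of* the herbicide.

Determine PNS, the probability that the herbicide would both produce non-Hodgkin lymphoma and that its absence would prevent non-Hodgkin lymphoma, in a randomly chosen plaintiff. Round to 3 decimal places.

Let p₁ = 0.529, p₀ = 0.348.
Under exogeneity and monotonicity, PNS = p₁ − p₀.
PNS = 0.529 − 0.348 = 0.181

PNS ≈ 0.181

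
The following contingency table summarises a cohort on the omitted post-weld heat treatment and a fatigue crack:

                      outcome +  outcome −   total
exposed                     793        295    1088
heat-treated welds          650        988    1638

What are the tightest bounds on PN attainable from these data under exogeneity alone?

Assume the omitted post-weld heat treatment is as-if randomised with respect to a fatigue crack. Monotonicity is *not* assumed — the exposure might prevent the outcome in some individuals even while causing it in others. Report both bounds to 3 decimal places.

p₁ = P(outcome | exposed) = 793/1088 = 0.72886
p₀ = P(outcome | unexposed) = 650/1638 = 0.39683
Under exogeneity alone the bounds on PN are max{0,(p₁−p₀)/p₁} ≤ PN ≤ min{1,(1−p₀)/p₁}.
  lower = (p₁ − p₀)/p₁ = 0.33203 / 0.72886 ≈ 0.4556
  upper = min{1, (1 − p₀)/p₁} = 0.60317 / 0.72886 ≈ 0.8276

0.456 ≤ PN ≤ 0.828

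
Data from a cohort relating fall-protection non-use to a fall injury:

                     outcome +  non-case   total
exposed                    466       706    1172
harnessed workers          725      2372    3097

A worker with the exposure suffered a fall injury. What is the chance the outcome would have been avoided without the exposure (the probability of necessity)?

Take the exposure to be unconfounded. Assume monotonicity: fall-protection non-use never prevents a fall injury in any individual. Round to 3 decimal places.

PN ≈ 0.411

p₁ = P(outcome | exposed) = 466/1172 = 0.39761
p₀ = P(outcome | unexposed) = 725/3097 = 0.2341
Under exogeneity and monotonicity, PN = (p₁ − p₀)/p₁.
PN = (0.39761 − 0.2341) / 0.39761 ≈ 0.4112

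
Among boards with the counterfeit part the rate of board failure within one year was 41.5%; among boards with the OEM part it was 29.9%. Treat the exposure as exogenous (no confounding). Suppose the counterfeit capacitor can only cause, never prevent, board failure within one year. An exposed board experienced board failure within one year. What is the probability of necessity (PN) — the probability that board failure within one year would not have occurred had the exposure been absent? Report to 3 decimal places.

p₁ = 0.415, p₀ = 0.299.
Under exogeneity and monotonicity, PN = (p₁ − p₀) / p₁.
PN = (0.415 − 0.299) / 0.415 = 0.116 / 0.415 ≈ 0.2795

PN ≈ 0.280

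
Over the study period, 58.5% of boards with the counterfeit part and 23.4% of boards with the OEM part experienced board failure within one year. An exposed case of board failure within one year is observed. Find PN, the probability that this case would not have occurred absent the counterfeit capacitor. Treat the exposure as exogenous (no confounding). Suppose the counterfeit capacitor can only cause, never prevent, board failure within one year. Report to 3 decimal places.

p₁ = 0.585, p₀ = 0.234.
Under exogeneity and monotonicity, PN = (p₁ − p₀) / p₁.
PN = (0.585 − 0.234) / 0.585 = 0.351 / 0.585 ≈ 0.6000

PN ≈ 0.600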